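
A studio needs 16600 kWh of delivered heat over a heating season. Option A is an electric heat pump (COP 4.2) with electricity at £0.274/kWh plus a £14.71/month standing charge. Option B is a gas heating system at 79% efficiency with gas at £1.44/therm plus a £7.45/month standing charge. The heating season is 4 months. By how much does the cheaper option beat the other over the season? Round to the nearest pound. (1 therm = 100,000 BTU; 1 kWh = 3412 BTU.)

Heat load = 16600 kWh × 3412 = 56,639,200 BTU
Gas: input = 56,639,200 / 0.79 = 71,695,190 BTU = 717 therm → 717 × £1.44 = £1,032.41; + 4 × £7.45 standing = £1,062.21
Heat pump: 56,639,200 BTU / 3412 = 16,600 kWh heat; / 4.2 = 3,952 kWh in → × £0.274 = £1,082.95; + 4 × £14.71 standing = £1,141.79
Difference = |£1,062.21 − £1,141.79| = £79.58 ≈ £80

£80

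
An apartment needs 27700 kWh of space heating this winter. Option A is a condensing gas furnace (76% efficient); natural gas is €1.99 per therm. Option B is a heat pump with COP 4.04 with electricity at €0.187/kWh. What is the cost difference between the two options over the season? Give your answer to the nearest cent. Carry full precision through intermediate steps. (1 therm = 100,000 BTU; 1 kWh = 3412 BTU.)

€1192.58

Heat load = 27700 kWh × 3412 = 94,512,400 BTU
Gas: input = 94,512,400 / 0.76 = 124,358,421 BTU = 1,244 therm → 1,244 × €1.99 = €2,474.73
Heat pump: 94,512,400 BTU / 3412 = 27,700 kWh heat; / 4.04 = 6,856 kWh in → × €0.187 = €1,282.15
Difference = |€2,474.73 − €1,282.15| = €1,192.58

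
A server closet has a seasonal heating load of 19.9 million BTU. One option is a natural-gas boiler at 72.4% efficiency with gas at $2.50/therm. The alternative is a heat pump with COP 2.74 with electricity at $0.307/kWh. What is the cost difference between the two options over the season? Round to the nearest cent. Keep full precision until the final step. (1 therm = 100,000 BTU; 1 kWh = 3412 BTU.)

$33.68

Heat load = 19.9 × 10⁶ BTU = 19,900,000 BTU
Gas: input = 19,900,000 / 0.724 = 27,486,188 BTU = 274.9 therm → 274.9 × $2.50 = $687.15
Heat pump: 19,900,000 BTU / 3412 = 5,832 kWh heat; / 2.74 = 2,129 kWh in → × $0.307 = $653.48
Difference = |$687.15 − $653.48| = $33.68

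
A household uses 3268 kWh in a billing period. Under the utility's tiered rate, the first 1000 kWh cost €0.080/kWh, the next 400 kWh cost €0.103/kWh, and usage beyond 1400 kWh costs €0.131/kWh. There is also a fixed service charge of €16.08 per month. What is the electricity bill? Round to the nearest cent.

First 1000 kWh × €0.080 = €80.00
Next 400 kWh × €0.103 = €41.20
Remaining 1868 kWh × €0.131 = €244.71
Energy charge = €365.91; + service €16.08 = €381.99

€381.99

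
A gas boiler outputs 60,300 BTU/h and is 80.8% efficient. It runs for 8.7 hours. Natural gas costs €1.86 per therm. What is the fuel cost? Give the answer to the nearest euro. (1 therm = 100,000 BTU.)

Heat delivered = 60,300 BTU/h × 8.7 h = 524,610 BTU
Gas input = 524,610 / 0.808 = 649,270 BTU
= 649,270 / 100,000 = 6.493 therm
Cost = 6.493 × €1.86/therm = €12.08 ≈ €12

€12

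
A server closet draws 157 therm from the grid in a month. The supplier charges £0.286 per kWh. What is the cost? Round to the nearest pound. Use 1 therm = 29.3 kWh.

£1316

157 therm × (29.3 kWh/therm) = 4,600 kWh
Cost = 4,600 kWh × £0.286/kWh = £1,315.63 ≈ £1316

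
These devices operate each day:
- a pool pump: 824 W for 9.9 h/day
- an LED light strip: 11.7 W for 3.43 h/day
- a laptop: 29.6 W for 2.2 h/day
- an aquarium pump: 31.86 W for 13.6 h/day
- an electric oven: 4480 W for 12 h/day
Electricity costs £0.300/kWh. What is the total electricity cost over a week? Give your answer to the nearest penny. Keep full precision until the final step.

£131.16

pool pump: 824 W × 9.9 h × 7 d = 57,103 Wh = 57.1 kWh
LED light strip: 11.7 W × 3.43 h × 7 d = 281 Wh = 0.2809 kWh
laptop: 29.6 W × 2.2 h × 7 d = 456 Wh = 0.4558 kWh
aquarium pump: 31.86 W × 13.6 h × 7 d = 3,033 Wh = 3.033 kWh
electric oven: 4480 W × 12 h × 7 d = 376,320 Wh = 376.3 kWh
Total energy = 57.1 + 0.2809 + 0.4558 + 3.033 + 376.3 = 437.2 kWh
Cost = 437.2 kWh × £0.300 = £131.16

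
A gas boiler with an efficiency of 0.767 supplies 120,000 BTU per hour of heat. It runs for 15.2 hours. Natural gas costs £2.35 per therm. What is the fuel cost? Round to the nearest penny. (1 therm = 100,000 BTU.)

£55.89

Heat delivered = 120,000 BTU/h × 15.2 h = 1,824,000 BTU
Gas input = 1,824,000 / 0.767 = 2,378,096 BTU
= 2,378,096 / 100,000 = 23.78 therm
Cost = 23.78 × £2.35/therm = £55.89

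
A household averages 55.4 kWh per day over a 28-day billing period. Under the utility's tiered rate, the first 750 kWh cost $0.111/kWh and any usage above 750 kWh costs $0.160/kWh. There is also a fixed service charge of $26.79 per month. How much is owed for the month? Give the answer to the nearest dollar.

$238

Usage = 55.4 kWh/day × 28 days = 1551.2 kWh
First 750 kWh × $0.111 = $83.25
Remaining 801.2 kWh × $0.160 = $128.19
Energy charge = $211.44; + service $26.79 = $238.23 ≈ $238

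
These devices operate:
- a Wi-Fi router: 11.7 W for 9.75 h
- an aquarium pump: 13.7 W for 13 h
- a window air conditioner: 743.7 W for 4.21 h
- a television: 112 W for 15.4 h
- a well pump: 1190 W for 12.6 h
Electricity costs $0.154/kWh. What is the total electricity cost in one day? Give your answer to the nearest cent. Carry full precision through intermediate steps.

Wi-Fi router: 11.7 W × 9.75 h = 114 Wh = 0.1141 kWh
aquarium pump: 13.7 W × 13 h = 178 Wh = 0.1781 kWh
window air conditioner: 743.7 W × 4.21 h = 3,131 Wh = 3.131 kWh
television: 112 W × 15.4 h = 1,725 Wh = 1.725 kWh
well pump: 1190 W × 12.6 h = 14,994 Wh = 14.99 kWh
Total energy = 0.1141 + 0.1781 + 3.131 + 1.725 + 14.99 = 20.14 kWh
Cost = 20.14 kWh × $0.154 = $3.10

$3.10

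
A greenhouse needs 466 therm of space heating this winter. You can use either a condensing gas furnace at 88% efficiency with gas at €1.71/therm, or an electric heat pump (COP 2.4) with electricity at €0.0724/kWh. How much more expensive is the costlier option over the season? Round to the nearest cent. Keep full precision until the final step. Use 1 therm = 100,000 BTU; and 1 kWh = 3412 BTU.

€493.52

Heat load = 466 therm × 100,000 = 46,600,000 BTU
Gas: input = 46,600,000 / 0.88 = 52,954,545 BTU = 529.5 therm → 529.5 × €1.71 = €905.52
Heat pump: 46,600,000 BTU / 3412 = 13,660 kWh heat; / 2.4 = 5,691 kWh in → × €0.0724 = €412.01
Difference = |€905.52 − €412.01| = €493.52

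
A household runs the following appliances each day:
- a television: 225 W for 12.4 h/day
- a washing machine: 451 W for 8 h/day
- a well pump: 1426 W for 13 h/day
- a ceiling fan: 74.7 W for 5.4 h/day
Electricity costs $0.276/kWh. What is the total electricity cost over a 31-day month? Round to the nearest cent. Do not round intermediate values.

television: 225 W × 12.4 h × 31 d = 86,490 Wh = 86.49 kWh
washing machine: 451 W × 8 h × 31 d = 111,848 Wh = 111.8 kWh
well pump: 1426 W × 13 h × 31 d = 574,678 Wh = 574.7 kWh
ceiling fan: 74.7 W × 5.4 h × 31 d = 12,505 Wh = 12.5 kWh
Total energy = 86.49 + 111.8 + 574.7 + 12.5 = 785.5 kWh
Cost = 785.5 kWh × $0.276 = $216.80

$216.80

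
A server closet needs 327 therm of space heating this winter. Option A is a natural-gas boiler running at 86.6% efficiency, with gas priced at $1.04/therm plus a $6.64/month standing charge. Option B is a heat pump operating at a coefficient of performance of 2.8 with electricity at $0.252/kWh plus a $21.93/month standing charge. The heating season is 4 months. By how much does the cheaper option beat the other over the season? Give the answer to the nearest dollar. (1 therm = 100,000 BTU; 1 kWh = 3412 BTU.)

$531

Heat load = 327 therm × 100,000 = 32,700,000 BTU
Gas: input = 32,700,000 / 0.866 = 37,759,815 BTU = 377.6 therm → 377.6 × $1.04 = $392.70; + 4 × $6.64 standing = $419.26
Heat pump: 32,700,000 BTU / 3412 = 9,584 kWh heat; / 2.8 = 3,423 kWh in → × $0.252 = $862.54; + 4 × $21.93 standing = $950.26
Difference = |$419.26 − $950.26| = $531.00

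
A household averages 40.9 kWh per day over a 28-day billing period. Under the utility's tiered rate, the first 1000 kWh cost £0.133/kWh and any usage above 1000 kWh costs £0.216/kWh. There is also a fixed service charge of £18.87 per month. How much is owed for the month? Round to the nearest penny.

Usage = 40.9 kWh/day × 28 days = 1145.2 kWh
First 1000 kWh × £0.133 = £133.00
Remaining 145.2 kWh × £0.216 = £31.36
Energy charge = £164.36; + service £18.87 = £183.23

£183.23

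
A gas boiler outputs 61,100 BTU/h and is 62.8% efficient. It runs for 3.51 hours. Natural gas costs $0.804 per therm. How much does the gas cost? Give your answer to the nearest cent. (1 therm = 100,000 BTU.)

$2.75

Heat delivered = 61,100 BTU/h × 3.51 h = 214,461 BTU
Gas input = 214,461 / 0.628 = 341,498 BTU
= 341,498 / 100,000 = 3.415 therm
Cost = 3.415 × $0.804/therm = $2.75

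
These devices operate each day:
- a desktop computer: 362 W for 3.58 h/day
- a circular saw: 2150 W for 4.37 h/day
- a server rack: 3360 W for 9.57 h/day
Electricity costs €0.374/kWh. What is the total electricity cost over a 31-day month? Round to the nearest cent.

desktop computer: 362 W × 3.58 h × 31 d = 40,175 Wh = 40.17 kWh
circular saw: 2150 W × 4.37 h × 31 d = 291,260 Wh = 291.3 kWh
server rack: 3360 W × 9.57 h × 31 d = 996,811 Wh = 996.8 kWh
Total energy = 40.17 + 291.3 + 996.8 = 1,328 kWh
Cost = 1,328 kWh × €0.374 = €496.76

€496.76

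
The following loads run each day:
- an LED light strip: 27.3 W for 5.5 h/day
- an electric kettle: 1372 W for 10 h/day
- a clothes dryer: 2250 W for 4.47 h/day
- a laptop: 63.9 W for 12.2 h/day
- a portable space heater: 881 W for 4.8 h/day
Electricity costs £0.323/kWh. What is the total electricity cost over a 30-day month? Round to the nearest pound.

LED light strip: 27.3 W × 5.5 h × 30 d = 4,504 Wh = 4.505 kWh
electric kettle: 1372 W × 10 h × 30 d = 411,600 Wh = 411.6 kWh
clothes dryer: 2250 W × 4.47 h × 30 d = 301,725 Wh = 301.7 kWh
laptop: 63.9 W × 12.2 h × 30 d = 23,387 Wh = 23.39 kWh
portable space heater: 881 W × 4.8 h × 30 d = 126,864 Wh = 126.9 kWh
Total energy = 4.505 + 411.6 + 301.7 + 23.39 + 126.9 = 868.1 kWh
Cost = 868.1 kWh × £0.323 = £280.39 ≈ £280

£280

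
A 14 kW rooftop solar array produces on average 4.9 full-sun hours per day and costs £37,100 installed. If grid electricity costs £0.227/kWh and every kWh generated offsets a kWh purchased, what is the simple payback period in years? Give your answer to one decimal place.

6.5 years

Daily generation = 14 kW × 4.9 h = 68.6 kWh
Annual generation = 68.6 × 365 = 25039 kWh
Annual savings = 25039 × £0.227 = £5,683.85
Payback = £37,100 / £5,683.85 = 6.53 years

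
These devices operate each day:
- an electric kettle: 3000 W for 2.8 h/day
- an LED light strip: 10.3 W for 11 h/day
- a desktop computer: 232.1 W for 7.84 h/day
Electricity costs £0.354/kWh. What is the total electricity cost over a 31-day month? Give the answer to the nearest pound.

electric kettle: 3000 W × 2.8 h × 31 d = 260,400 Wh = 260.4 kWh
LED light strip: 10.3 W × 11 h × 31 d = 3,512 Wh = 3.512 kWh
desktop computer: 232.1 W × 7.84 h × 31 d = 56,410 Wh = 56.41 kWh
Total energy = 260.4 + 3.512 + 56.41 = 320.3 kWh
Cost = 320.3 kWh × £0.354 = £113.39 ≈ £113

£113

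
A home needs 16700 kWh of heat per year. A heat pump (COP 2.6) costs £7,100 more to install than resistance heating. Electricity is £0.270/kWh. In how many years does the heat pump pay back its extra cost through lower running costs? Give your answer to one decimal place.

Resistance: 16700 kWh × £0.270 = £4,509.00/yr
Heat pump: 16700 / 2.6 = 6423 kWh in → × £0.270 = £1,734.23/yr
Annual savings = £2,774.77
Payback = £7,100 / £2,774.77 = 2.56 years

2.6 years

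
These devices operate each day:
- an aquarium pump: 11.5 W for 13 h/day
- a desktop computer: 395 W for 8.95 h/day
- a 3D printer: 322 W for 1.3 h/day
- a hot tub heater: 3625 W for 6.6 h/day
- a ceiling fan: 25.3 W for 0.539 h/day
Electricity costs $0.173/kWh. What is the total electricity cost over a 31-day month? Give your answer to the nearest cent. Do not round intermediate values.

aquarium pump: 11.5 W × 13 h × 31 d = 4,634 Wh = 4.635 kWh
desktop computer: 395 W × 8.95 h × 31 d = 109,593 Wh = 109.6 kWh
3D printer: 322 W × 1.3 h × 31 d = 12,977 Wh = 12.98 kWh
hot tub heater: 3625 W × 6.6 h × 31 d = 741,675 Wh = 741.7 kWh
ceiling fan: 25.3 W × 0.539 h × 31 d = 423 Wh = 0.4227 kWh
Total energy = 4.635 + 109.6 + 12.98 + 741.7 + 0.4227 = 869.3 kWh
Cost = 869.3 kWh × $0.173 = $150.39

$150.39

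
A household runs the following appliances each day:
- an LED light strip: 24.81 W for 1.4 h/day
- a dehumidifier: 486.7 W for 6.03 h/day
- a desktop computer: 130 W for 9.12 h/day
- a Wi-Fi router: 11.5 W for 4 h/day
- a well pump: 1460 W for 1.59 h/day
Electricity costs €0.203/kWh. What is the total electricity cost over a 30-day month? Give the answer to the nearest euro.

€40

LED light strip: 24.81 W × 1.4 h × 30 d = 1,042 Wh = 1.042 kWh
dehumidifier: 486.7 W × 6.03 h × 30 d = 88,044 Wh = 88.04 kWh
desktop computer: 130 W × 9.12 h × 30 d = 35,568 Wh = 35.57 kWh
Wi-Fi router: 11.5 W × 4 h × 30 d = 1,380 Wh = 1.38 kWh
well pump: 1460 W × 1.59 h × 30 d = 69,642 Wh = 69.64 kWh
Total energy = 1.042 + 88.04 + 35.57 + 1.38 + 69.64 = 195.7 kWh
Cost = 195.7 kWh × €0.203 = €39.72 ≈ €40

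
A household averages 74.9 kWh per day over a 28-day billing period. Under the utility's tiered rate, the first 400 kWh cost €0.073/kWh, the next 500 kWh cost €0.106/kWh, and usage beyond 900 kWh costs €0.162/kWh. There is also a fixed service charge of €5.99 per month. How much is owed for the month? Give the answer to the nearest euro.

Usage = 74.9 kWh/day × 28 days = 2097.2 kWh
First 400 kWh × €0.073 = €29.20
Next 500 kWh × €0.106 = €53.00
Remaining 1197.2 kWh × €0.162 = €193.95
Energy charge = €276.15; + service €5.99 = €282.14 ≈ €282

€282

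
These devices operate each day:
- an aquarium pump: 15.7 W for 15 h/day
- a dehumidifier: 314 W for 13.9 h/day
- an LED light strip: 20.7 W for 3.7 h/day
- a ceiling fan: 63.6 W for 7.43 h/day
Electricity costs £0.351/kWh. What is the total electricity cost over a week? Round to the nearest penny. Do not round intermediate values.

aquarium pump: 15.7 W × 15 h × 7 d = 1,648 Wh = 1.649 kWh
dehumidifier: 314 W × 13.9 h × 7 d = 30,552 Wh = 30.55 kWh
LED light strip: 20.7 W × 3.7 h × 7 d = 536 Wh = 0.5361 kWh
ceiling fan: 63.6 W × 7.43 h × 7 d = 3,308 Wh = 3.308 kWh
Total energy = 1.649 + 30.55 + 0.5361 + 3.308 = 36.04 kWh
Cost = 36.04 kWh × £0.351 = £12.65

£12.65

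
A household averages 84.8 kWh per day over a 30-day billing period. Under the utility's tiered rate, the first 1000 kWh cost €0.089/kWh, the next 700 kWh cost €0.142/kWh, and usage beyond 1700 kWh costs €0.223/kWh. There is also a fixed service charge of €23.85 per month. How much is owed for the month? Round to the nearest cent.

€400.46

Usage = 84.8 kWh/day × 30 days = 2544 kWh
First 1000 kWh × €0.089 = €89.00
Next 700 kWh × €0.142 = €99.40
Remaining 844 kWh × €0.223 = €188.21
Energy charge = €376.61; + service €23.85 = €400.46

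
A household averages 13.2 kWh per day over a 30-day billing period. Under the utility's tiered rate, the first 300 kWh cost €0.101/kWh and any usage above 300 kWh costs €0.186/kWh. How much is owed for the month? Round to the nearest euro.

€48

Usage = 13.2 kWh/day × 30 days = 396 kWh
First 300 kWh × €0.101 = €30.30
Remaining 96 kWh × €0.186 = €17.86
Total = €48.16 ≈ €48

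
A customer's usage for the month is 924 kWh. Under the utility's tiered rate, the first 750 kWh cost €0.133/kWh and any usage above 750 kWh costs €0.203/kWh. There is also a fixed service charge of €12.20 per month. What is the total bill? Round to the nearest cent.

€147.27

First 750 kWh × €0.133 = €99.75
Remaining 174 kWh × €0.203 = €35.32
Energy charge = €135.07; + service €12.20 = €147.27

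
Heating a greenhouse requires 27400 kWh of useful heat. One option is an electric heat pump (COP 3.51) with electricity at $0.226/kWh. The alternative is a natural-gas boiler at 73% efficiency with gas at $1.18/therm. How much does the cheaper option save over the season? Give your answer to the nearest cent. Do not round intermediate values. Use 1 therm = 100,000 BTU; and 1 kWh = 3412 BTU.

Heat load = 27400 kWh × 3412 = 93,488,800 BTU
Gas: input = 93,488,800 / 0.73 = 128,066,849 BTU = 1,281 therm → 1,281 × $1.18 = $1,511.19
Heat pump: 93,488,800 BTU / 3412 = 27,400 kWh heat; / 3.51 = 7,806 kWh in → × $0.226 = $1,764.22
Difference = |$1,511.19 − $1,764.22| = $253.03

$253.03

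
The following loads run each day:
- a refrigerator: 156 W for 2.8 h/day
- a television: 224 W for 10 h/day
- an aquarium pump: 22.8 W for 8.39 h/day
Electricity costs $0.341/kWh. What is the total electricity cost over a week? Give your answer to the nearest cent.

$6.85

refrigerator: 156 W × 2.8 h × 7 d = 3,058 Wh = 3.058 kWh
television: 224 W × 10 h × 7 d = 15,680 Wh = 15.68 kWh
aquarium pump: 22.8 W × 8.39 h × 7 d = 1,339 Wh = 1.339 kWh
Total energy = 3.058 + 15.68 + 1.339 = 20.08 kWh
Cost = 20.08 kWh × $0.341 = $6.85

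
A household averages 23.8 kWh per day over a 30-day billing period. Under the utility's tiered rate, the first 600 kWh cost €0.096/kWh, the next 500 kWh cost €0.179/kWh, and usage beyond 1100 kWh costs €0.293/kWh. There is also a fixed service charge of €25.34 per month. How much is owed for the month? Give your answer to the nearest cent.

Usage = 23.8 kWh/day × 30 days = 714 kWh
First 600 kWh × €0.096 = €57.60
Next 114 kWh × €0.179 = €20.41
Remaining tier: 0 kWh (not reached)
Energy charge = €78.01; + service €25.34 = €103.35

€103.35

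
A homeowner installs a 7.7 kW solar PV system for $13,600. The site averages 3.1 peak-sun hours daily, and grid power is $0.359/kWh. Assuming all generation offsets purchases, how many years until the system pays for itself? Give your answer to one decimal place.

4.3 years

Daily generation = 7.7 kW × 3.1 h = 23.87 kWh
Annual generation = 23.87 × 365 = 8712.6 kWh
Annual savings = 8712.6 × $0.359 = $3,127.81
Payback = $13,600 / $3,127.81 = 4.35 years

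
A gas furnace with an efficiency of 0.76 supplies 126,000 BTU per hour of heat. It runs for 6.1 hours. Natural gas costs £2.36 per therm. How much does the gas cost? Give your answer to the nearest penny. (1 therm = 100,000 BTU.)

£23.87

Heat delivered = 126,000 BTU/h × 6.1 h = 768,600 BTU
Gas input = 768,600 / 0.76 = 1,011,316 BTU
= 1,011,316 / 100,000 = 10.11 therm
Cost = 10.11 × £2.36/therm = £23.87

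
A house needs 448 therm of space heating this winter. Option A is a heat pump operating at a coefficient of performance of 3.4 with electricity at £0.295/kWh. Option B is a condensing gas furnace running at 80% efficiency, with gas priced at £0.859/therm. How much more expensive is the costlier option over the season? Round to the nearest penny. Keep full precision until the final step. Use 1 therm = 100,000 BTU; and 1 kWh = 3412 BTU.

Heat load = 448 therm × 100,000 = 44,800,000 BTU
Gas: input = 44,800,000 / 0.80 = 56,000,000 BTU = 560 therm → 560 × £0.859 = £481.04
Heat pump: 44,800,000 BTU / 3412 = 13,130 kWh heat; / 3.4 = 3,862 kWh in → × £0.295 = £1,139.23
Difference = |£481.04 − £1,139.23| = £658.19

£658.19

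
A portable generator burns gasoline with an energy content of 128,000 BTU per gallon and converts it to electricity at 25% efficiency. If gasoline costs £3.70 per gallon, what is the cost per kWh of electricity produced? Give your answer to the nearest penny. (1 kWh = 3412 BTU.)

Electrical output per gallon = 128,000 BTU × 0.25 / 3412 BTU/kWh = 9.379 kWh
Cost per kWh = £3.70 / 9.379 kWh = £0.395

£0.39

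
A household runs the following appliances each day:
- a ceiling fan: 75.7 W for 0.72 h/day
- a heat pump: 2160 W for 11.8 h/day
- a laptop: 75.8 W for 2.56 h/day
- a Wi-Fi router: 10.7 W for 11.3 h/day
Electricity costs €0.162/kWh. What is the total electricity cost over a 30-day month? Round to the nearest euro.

€126

ceiling fan: 75.7 W × 0.72 h × 30 d = 1,635 Wh = 1.635 kWh
heat pump: 2160 W × 11.8 h × 30 d = 764,640 Wh = 764.6 kWh
laptop: 75.8 W × 2.56 h × 30 d = 5,821 Wh = 5.821 kWh
Wi-Fi router: 10.7 W × 11.3 h × 30 d = 3,627 Wh = 3.627 kWh
Total energy = 1.635 + 764.6 + 5.821 + 3.627 = 775.7 kWh
Cost = 775.7 kWh × €0.162 = €125.67 ≈ €126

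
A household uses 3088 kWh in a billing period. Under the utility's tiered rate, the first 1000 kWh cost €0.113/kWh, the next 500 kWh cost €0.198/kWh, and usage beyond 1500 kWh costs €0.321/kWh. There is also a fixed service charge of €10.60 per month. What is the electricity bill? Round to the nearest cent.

First 1000 kWh × €0.113 = €113.00
Next 500 kWh × €0.198 = €99.00
Remaining 1588 kWh × €0.321 = €509.75
Energy charge = €721.75; + service €10.60 = €732.35

€732.35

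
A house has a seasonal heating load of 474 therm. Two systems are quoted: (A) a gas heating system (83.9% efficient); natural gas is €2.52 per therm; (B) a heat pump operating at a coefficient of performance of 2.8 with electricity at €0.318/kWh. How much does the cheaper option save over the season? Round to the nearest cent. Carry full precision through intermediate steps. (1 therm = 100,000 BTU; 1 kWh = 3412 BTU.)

€154.06

Heat load = 474 therm × 100,000 = 47,400,000 BTU
Gas: input = 47,400,000 / 0.839 = 56,495,828 BTU = 565 therm → 565 × €2.52 = €1,423.69
Heat pump: 47,400,000 BTU / 3412 = 13,890 kWh heat; / 2.8 = 4,961 kWh in → × €0.318 = €1,577.75
Difference = |€1,423.69 − €1,577.75| = €154.06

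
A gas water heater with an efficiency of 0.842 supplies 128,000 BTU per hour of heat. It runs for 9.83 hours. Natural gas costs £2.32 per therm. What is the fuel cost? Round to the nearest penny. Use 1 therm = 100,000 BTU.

Heat delivered = 128,000 BTU/h × 9.83 h = 1,258,240 BTU
Gas input = 1,258,240 / 0.842 = 1,494,347 BTU
= 1,494,347 / 100,000 = 14.94 therm
Cost = 14.94 × £2.32/therm = £34.67

£34.67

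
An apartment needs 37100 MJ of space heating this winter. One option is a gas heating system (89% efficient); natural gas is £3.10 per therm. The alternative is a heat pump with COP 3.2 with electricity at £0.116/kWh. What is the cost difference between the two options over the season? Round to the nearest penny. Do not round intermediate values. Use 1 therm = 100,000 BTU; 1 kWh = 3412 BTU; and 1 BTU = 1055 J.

Heat load = 37100 MJ = 37,100,000,000 J / 1055 = 35,165,877 BTU
Gas: input = 35,165,877 / 0.89 = 39,512,221 BTU = 395.1 therm → 395.1 × £3.10 = £1,224.88
Heat pump: 35,165,877 BTU / 3412 = 10,310 kWh heat; / 3.2 = 3,221 kWh in → × £0.116 = £373.61
Difference = |£1,224.88 − £373.61| = £851.27

£851.27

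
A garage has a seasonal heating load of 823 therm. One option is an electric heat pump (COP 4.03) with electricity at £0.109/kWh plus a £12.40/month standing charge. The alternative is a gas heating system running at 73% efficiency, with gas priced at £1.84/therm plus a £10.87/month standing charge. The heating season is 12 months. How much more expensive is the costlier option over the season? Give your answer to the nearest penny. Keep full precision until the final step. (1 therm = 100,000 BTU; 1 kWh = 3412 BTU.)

Heat load = 823 therm × 100,000 = 82,300,000 BTU
Gas: input = 82,300,000 / 0.73 = 112,739,726 BTU = 1,127 therm → 1,127 × £1.84 = £2,074.41; + 12 × £10.87 standing = £2,204.85
Heat pump: 82,300,000 BTU / 3412 = 24,120 kWh heat; / 4.03 = 5,985 kWh in → × £0.109 = £652.40; + 12 × £12.40 standing = £801.20
Difference = |£2,204.85 − £801.20| = £1,403.65

£1403.65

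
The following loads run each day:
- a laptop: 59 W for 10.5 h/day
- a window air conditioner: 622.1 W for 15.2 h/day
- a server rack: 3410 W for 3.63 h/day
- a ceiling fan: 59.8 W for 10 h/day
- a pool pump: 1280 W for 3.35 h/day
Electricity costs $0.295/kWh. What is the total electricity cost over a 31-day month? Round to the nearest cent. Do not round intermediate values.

laptop: 59 W × 10.5 h × 31 d = 19,204 Wh = 19.2 kWh
window air conditioner: 622.1 W × 15.2 h × 31 d = 293,134 Wh = 293.1 kWh
server rack: 3410 W × 3.63 h × 31 d = 383,727 Wh = 383.7 kWh
ceiling fan: 59.8 W × 10 h × 31 d = 18,538 Wh = 18.54 kWh
pool pump: 1280 W × 3.35 h × 31 d = 132,928 Wh = 132.9 kWh
Total energy = 19.2 + 293.1 + 383.7 + 18.54 + 132.9 = 847.5 kWh
Cost = 847.5 kWh × $0.295 = $250.02

$250.02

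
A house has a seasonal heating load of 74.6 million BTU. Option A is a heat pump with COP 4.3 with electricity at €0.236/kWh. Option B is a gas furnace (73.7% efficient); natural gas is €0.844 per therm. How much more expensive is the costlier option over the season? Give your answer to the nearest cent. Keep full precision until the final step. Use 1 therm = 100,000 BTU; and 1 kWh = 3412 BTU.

€345.67

Heat load = 74.6 × 10⁶ BTU = 74,600,000 BTU
Gas: input = 74,600,000 / 0.737 = 101,221,167 BTU = 1,012 therm → 1,012 × €0.844 = €854.31
Heat pump: 74,600,000 BTU / 3412 = 21,860 kWh heat; / 4.3 = 5,085 kWh in → × €0.236 = €1,199.98
Difference = |€854.31 − €1,199.98| = €345.67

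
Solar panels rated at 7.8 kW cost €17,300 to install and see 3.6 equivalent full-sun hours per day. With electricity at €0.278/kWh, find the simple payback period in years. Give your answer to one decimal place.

6.1 years

Daily generation = 7.8 kW × 3.6 h = 28.08 kWh
Annual generation = 28.08 × 365 = 10249 kWh
Annual savings = 10249 × €0.278 = €2,849.28
Payback = €17,300 / €2,849.28 = 6.07 years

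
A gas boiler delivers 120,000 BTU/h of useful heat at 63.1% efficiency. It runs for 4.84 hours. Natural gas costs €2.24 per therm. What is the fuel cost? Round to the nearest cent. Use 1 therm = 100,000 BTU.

€20.62

Heat delivered = 120,000 BTU/h × 4.84 h = 580,800 BTU
Gas input = 580,800 / 0.631 = 920,444 BTU
= 920,444 / 100,000 = 9.204 therm
Cost = 9.204 × €2.24/therm = €20.62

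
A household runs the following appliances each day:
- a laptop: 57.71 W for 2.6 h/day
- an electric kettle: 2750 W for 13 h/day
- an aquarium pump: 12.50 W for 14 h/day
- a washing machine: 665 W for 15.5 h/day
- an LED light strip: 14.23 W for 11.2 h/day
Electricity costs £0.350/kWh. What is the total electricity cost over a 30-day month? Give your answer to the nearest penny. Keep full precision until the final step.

laptop: 57.71 W × 2.6 h × 30 d = 4,501 Wh = 4.501 kWh
electric kettle: 2750 W × 13 h × 30 d = 1,072,500 Wh = 1,072 kWh
aquarium pump: 12.50 W × 14 h × 30 d = 5,250 Wh = 5.25 kWh
washing machine: 665 W × 15.5 h × 30 d = 309,225 Wh = 309.2 kWh
LED light strip: 14.23 W × 11.2 h × 30 d = 4,781 Wh = 4.781 kWh
Total energy = 4.501 + 1,072 + 5.25 + 309.2 + 4.781 = 1,396 kWh
Cost = 1,396 kWh × £0.350 = £488.69

£488.69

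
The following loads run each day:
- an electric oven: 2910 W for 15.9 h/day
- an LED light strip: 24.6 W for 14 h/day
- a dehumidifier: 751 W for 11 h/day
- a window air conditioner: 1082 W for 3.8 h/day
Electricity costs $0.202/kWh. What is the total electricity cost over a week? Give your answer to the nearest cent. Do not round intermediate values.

electric oven: 2910 W × 15.9 h × 7 d = 323,883 Wh = 323.9 kWh
LED light strip: 24.6 W × 14 h × 7 d = 2,411 Wh = 2.411 kWh
dehumidifier: 751 W × 11 h × 7 d = 57,827 Wh = 57.83 kWh
window air conditioner: 1082 W × 3.8 h × 7 d = 28,781 Wh = 28.78 kWh
Total energy = 323.9 + 2.411 + 57.83 + 28.78 = 412.9 kWh
Cost = 412.9 kWh × $0.202 = $83.41

$83.41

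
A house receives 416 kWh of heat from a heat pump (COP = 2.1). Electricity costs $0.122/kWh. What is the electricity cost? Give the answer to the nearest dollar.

$24

Electrical input = 416 kWh / 2.1 = 198.1 kWh
Cost = 198.1 × $0.122/kWh = $24.17 ≈ $24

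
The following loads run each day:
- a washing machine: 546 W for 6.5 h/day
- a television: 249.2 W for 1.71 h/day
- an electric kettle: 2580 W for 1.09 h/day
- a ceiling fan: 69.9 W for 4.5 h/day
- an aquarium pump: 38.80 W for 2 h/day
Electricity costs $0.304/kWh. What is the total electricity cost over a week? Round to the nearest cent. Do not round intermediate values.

$15.28

washing machine: 546 W × 6.5 h × 7 d = 24,843 Wh = 24.84 kWh
television: 249.2 W × 1.71 h × 7 d = 2,983 Wh = 2.983 kWh
electric kettle: 2580 W × 1.09 h × 7 d = 19,685 Wh = 19.69 kWh
ceiling fan: 69.9 W × 4.5 h × 7 d = 2,202 Wh = 2.202 kWh
aquarium pump: 38.80 W × 2 h × 7 d = 543 Wh = 0.5432 kWh
Total energy = 24.84 + 2.983 + 19.69 + 2.202 + 0.5432 = 50.26 kWh
Cost = 50.26 kWh × $0.304 = $15.28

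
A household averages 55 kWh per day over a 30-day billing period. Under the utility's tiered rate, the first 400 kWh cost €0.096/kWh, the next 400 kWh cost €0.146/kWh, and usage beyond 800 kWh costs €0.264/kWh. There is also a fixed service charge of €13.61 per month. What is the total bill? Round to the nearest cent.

Usage = 55 kWh/day × 30 days = 1650 kWh
First 400 kWh × €0.096 = €38.40
Next 400 kWh × €0.146 = €58.40
Remaining 850 kWh × €0.264 = €224.40
Energy charge = €321.20; + service €13.61 = €334.81

€334.81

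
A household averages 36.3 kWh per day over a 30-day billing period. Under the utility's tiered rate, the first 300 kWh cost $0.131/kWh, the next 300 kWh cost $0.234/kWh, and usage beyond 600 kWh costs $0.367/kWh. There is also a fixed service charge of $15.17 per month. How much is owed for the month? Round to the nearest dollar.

$304

Usage = 36.3 kWh/day × 30 days = 1089 kWh
First 300 kWh × $0.131 = $39.30
Next 300 kWh × $0.234 = $70.20
Remaining 489 kWh × $0.367 = $179.46
Energy charge = $288.96; + service $15.17 = $304.13 ≈ $304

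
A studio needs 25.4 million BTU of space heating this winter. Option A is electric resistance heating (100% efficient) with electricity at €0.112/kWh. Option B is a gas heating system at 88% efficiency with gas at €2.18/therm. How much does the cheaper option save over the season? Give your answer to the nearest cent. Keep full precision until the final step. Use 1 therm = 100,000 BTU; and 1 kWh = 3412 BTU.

Heat load = 25.4 × 10⁶ BTU = 25,400,000 BTU
Gas: input = 25,400,000 / 0.88 = 28,863,636 BTU = 288.6 therm → 288.6 × €2.18 = €629.23
Electric: 25,400,000 BTU / 3412 = 7,444 kWh → × €0.112 = €833.76
Difference = |€629.23 − €833.76| = €204.54

€204.54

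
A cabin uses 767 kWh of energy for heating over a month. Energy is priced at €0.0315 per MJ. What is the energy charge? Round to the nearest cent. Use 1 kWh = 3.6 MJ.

€86.98

767 kWh × (3.6 MJ/kWh) = 2,761 MJ
Cost = 2,761 MJ × €0.0315/MJ = €86.98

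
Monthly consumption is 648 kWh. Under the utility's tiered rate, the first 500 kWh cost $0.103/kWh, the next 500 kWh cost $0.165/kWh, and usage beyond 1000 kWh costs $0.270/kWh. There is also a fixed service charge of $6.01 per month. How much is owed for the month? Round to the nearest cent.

First 500 kWh × $0.103 = $51.50
Next 148 kWh × $0.165 = $24.42
Remaining tier: 0 kWh (not reached)
Energy charge = $75.92; + service $6.01 = $81.93

$81.93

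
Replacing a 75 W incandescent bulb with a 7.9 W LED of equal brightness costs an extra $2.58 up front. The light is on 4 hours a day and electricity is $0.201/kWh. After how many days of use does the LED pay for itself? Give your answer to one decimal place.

47.8 days

Power saved = 75 − 7.9 = 67.1 W
Daily energy saved = 67.1 W × 4 h = 268.4 Wh = 0.2684 kWh
Daily savings = 0.2684 × $0.201 = $0.0539
Payback = $2.58 / $0.0539 per day = 47.82 days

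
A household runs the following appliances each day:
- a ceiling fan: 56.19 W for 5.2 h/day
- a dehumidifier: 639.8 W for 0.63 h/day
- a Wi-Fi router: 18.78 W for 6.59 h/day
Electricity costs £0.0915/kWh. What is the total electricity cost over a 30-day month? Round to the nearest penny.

ceiling fan: 56.19 W × 5.2 h × 30 d = 8,766 Wh = 8.766 kWh
dehumidifier: 639.8 W × 0.63 h × 30 d = 12,092 Wh = 12.09 kWh
Wi-Fi router: 18.78 W × 6.59 h × 30 d = 3,713 Wh = 3.713 kWh
Total energy = 8.766 + 12.09 + 3.713 = 24.57 kWh
Cost = 24.57 kWh × £0.0915 = £2.25

£2.25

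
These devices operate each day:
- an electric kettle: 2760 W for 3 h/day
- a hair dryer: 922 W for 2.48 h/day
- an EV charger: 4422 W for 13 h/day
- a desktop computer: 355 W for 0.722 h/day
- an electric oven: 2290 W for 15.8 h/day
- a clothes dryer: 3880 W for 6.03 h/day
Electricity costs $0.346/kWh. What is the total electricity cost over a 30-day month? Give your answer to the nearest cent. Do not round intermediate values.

$1327.47

electric kettle: 2760 W × 3 h × 30 d = 248,400 Wh = 248.4 kWh
hair dryer: 922 W × 2.48 h × 30 d = 68,597 Wh = 68.6 kWh
EV charger: 4422 W × 13 h × 30 d = 1,724,580 Wh = 1,725 kWh
desktop computer: 355 W × 0.722 h × 30 d = 7,689 Wh = 7.689 kWh
electric oven: 2290 W × 15.8 h × 30 d = 1,085,460 Wh = 1,085 kWh
clothes dryer: 3880 W × 6.03 h × 30 d = 701,892 Wh = 701.9 kWh
Total energy = 248.4 + 68.6 + 1,725 + 7.689 + 1,085 + 701.9 = 3,837 kWh
Cost = 3,837 kWh × $0.346 = $1,327.47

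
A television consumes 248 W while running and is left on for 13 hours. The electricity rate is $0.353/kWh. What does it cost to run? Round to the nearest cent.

Energy = 248 W × 13 h = 3,224 Wh = 3.224 kWh
Cost = 3.224 kWh × $0.353/kWh = $1.14

$1.14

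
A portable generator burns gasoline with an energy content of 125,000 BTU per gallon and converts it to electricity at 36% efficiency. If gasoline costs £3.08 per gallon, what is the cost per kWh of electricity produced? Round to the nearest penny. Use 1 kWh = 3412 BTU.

£0.23

Electrical output per gallon = 125,000 BTU × 0.36 / 3412 BTU/kWh = 13.19 kWh
Cost per kWh = £3.08 / 13.19 kWh = £0.234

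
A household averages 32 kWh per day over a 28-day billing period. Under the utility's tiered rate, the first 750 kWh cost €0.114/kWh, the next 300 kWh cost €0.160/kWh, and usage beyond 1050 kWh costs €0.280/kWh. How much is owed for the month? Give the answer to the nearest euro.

Usage = 32 kWh/day × 28 days = 896 kWh
First 750 kWh × €0.114 = €85.50
Next 146 kWh × €0.160 = €23.36
Remaining tier: 0 kWh (not reached)
Total = €108.86 ≈ €109

€109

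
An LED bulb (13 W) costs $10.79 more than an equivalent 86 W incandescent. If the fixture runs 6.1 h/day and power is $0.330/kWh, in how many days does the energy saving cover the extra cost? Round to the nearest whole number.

Power saved = 86 − 13 = 73 W
Daily energy saved = 73 W × 6.1 h = 445.3 Wh = 0.4453 kWh
Daily savings = 0.4453 × $0.330 = $0.1469
Payback = $10.79 / $0.1469 per day = 73.43 days

73 days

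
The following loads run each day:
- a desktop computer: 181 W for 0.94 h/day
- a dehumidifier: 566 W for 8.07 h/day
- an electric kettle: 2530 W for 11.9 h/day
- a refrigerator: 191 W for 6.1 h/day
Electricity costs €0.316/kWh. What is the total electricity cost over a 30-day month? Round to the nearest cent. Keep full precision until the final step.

€341.37

desktop computer: 181 W × 0.94 h × 30 d = 5,104 Wh = 5.104 kWh
dehumidifier: 566 W × 8.07 h × 30 d = 137,029 Wh = 137 kWh
electric kettle: 2530 W × 11.9 h × 30 d = 903,210 Wh = 903.2 kWh
refrigerator: 191 W × 6.1 h × 30 d = 34,953 Wh = 34.95 kWh
Total energy = 5.104 + 137 + 903.2 + 34.95 = 1,080 kWh
Cost = 1,080 kWh × €0.316 = €341.37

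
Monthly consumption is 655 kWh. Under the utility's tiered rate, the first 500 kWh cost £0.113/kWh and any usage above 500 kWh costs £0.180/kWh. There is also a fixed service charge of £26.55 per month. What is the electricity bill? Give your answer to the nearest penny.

£110.95

First 500 kWh × £0.113 = £56.50
Remaining 155 kWh × £0.180 = £27.90
Energy charge = £84.40; + service £26.55 = £110.95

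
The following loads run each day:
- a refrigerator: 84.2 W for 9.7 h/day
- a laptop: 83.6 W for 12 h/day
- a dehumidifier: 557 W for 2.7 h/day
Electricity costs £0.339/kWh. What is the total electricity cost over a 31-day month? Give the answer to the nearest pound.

refrigerator: 84.2 W × 9.7 h × 31 d = 25,319 Wh = 25.32 kWh
laptop: 83.6 W × 12 h × 31 d = 31,099 Wh = 31.1 kWh
dehumidifier: 557 W × 2.7 h × 31 d = 46,621 Wh = 46.62 kWh
Total energy = 25.32 + 31.1 + 46.62 = 103 kWh
Cost = 103 kWh × £0.339 = £34.93 ≈ £35

£35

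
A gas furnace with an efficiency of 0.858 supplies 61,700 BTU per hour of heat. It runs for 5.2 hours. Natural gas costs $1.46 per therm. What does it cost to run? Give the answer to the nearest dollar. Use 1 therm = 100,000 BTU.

$5

Heat delivered = 61,700 BTU/h × 5.2 h = 320,840 BTU
Gas input = 320,840 / 0.858 = 373,939 BTU
= 373,939 / 100,000 = 3.739 therm
Cost = 3.739 × $1.46/therm = $5.46 ≈ $5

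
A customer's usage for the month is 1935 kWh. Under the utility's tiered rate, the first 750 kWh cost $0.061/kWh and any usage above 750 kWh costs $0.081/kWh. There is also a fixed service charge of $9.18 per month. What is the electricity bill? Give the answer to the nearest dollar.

$151

First 750 kWh × $0.061 = $45.75
Remaining 1185 kWh × $0.081 = $95.98
Energy charge = $141.74; + service $9.18 = $150.92 ≈ $151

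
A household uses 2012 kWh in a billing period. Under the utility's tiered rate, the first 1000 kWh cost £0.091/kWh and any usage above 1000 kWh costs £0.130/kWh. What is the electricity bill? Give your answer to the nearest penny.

First 1000 kWh × £0.091 = £91.00
Remaining 1012 kWh × £0.130 = £131.56
Total = £222.56

£222.56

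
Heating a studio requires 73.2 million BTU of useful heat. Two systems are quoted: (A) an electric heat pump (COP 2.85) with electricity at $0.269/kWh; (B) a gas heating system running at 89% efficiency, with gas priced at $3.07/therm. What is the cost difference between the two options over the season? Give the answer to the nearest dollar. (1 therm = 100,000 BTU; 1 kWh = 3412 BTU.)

$500

Heat load = 73.2 × 10⁶ BTU = 73,200,000 BTU
Gas: input = 73,200,000 / 0.89 = 82,247,191 BTU = 822.5 therm → 822.5 × $3.07 = $2,524.99
Heat pump: 73,200,000 BTU / 3412 = 21,450 kWh heat; / 2.85 = 7,528 kWh in → × $0.269 = $2,024.93
Difference = |$2,524.99 − $2,024.93| = $500.06 ≈ $500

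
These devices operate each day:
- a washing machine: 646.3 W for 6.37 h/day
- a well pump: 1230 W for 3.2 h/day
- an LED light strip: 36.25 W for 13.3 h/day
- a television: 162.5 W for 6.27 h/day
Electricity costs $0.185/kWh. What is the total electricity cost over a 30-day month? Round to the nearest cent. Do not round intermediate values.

washing machine: 646.3 W × 6.37 h × 30 d = 123,508 Wh = 123.5 kWh
well pump: 1230 W × 3.2 h × 30 d = 118,080 Wh = 118.1 kWh
LED light strip: 36.25 W × 13.3 h × 30 d = 14,464 Wh = 14.46 kWh
television: 162.5 W × 6.27 h × 30 d = 30,566 Wh = 30.57 kWh
Total energy = 123.5 + 118.1 + 14.46 + 30.57 = 286.6 kWh
Cost = 286.6 kWh × $0.185 = $53.02

$53.02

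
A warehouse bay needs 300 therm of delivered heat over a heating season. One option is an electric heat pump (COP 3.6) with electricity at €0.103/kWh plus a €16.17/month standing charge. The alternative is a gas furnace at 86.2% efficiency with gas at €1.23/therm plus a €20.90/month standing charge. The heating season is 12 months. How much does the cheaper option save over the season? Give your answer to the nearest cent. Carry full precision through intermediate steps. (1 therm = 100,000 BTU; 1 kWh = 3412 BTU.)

€233.27

Heat load = 300 therm × 100,000 = 30,000,000 BTU
Gas: input = 30,000,000 / 0.862 = 34,802,784 BTU = 348 therm → 348 × €1.23 = €428.07; + 12 × €20.90 standing = €678.87
Heat pump: 30,000,000 BTU / 3412 = 8,792 kWh heat; / 3.6 = 2,442 kWh in → × €0.103 = €251.56; + 12 × €16.17 standing = €445.60
Difference = |€678.87 − €445.60| = €233.27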